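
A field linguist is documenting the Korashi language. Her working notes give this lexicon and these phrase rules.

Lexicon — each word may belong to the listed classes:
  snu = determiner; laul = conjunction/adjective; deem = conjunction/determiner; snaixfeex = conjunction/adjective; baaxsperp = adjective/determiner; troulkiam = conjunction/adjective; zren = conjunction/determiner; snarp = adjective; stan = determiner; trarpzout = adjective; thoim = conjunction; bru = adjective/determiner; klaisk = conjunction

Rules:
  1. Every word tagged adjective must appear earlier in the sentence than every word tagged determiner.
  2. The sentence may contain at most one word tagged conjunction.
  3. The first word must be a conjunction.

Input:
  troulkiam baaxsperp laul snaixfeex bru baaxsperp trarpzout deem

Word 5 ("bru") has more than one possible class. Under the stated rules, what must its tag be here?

adjective

Candidates per position — 1:troulkiam {conjunction,adjective}; 2:baaxsperp {adjective,determiner}; 3:laul {conjunction,adjective}; 4:snaixfeex {conjunction,adjective}; 5:bru {adjective,determiner}; 6:baaxsperp {adjective,determiner}; 7:trarpzout {adjective}; 8:deem {conjunction,determiner}.
At position 1, choosing adjective makes rule 3 impossible to satisfy; hence conjunction.
At position 2, choosing determiner makes rule 1 impossible to satisfy; hence adjective.
At position 3, choosing conjunction makes rule 2 impossible to satisfy; hence adjective.
At position 4, choosing conjunction makes rule 2 impossible to satisfy; hence adjective.
At position 5, choosing determiner makes rule 1 impossible to satisfy; hence adjective.
At position 6, choosing determiner makes rule 1 impossible to satisfy; hence adjective.
At position 8, choosing conjunction makes rule 2 impossible to satisfy; hence determiner.
The unique satisfying tagging is: conjunction adjective adjective adjective adjective adjective adjective determiner.
Check: rule 1 ✓; rule 2 ✓; rule 3 ✓.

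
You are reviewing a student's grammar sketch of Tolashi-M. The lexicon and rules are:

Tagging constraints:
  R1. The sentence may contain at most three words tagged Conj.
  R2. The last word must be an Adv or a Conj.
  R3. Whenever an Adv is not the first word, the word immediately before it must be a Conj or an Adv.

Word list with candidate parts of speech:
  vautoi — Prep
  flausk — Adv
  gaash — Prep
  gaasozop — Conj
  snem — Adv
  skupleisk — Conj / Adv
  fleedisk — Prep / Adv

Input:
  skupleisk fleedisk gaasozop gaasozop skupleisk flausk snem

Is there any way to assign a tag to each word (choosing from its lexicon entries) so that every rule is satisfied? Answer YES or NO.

YES

Candidates per position — 1:skupleisk {Conj,Adv}; 2:fleedisk {Prep,Adv}; 3:gaasozop {Conj}; 4:gaasozop {Conj}; 5:skupleisk {Conj,Adv}; 6:flausk {Adv}; 7:snem {Adv}.
One satisfying assignment: Adv Prep Conj Conj Conj Adv Adv.
Verifying each rule — rule 1 holds; rule 2 holds; rule 3 holds.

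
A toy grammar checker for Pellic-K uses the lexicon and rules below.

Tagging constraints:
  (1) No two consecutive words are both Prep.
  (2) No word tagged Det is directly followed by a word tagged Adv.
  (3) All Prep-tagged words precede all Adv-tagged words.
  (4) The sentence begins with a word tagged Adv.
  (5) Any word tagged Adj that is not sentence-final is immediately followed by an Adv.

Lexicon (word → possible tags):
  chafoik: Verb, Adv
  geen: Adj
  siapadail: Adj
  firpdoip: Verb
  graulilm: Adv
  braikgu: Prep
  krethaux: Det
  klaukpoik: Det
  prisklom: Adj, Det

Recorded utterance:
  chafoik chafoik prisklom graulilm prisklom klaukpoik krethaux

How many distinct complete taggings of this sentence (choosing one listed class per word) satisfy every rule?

2

Candidates per position — 1:chafoik {Verb,Adv}; 2:chafoik {Verb,Adv}; 3:prisklom {Adj,Det}; 4:graulilm {Adv}; 5:prisklom {Adj,Det}; 6:klaukpoik {Det}; 7:krethaux {Det}.
There are 16 candidate sequences in total.
The sequences that satisfy every rule: Adv Verb Adj Adv Det Det Det; Adv Adv Adj Adv Det Det Det.
Count = 2.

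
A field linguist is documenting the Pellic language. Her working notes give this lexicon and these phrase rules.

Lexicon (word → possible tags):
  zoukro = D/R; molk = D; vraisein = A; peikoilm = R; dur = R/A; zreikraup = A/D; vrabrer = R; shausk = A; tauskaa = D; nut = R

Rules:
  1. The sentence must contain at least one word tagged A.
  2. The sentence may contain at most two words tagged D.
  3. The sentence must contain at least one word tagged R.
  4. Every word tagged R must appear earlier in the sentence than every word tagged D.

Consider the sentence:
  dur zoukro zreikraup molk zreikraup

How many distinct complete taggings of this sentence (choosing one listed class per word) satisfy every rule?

7

Candidates per position — 1:dur {R,A}; 2:zoukro {D,R}; 3:zreikraup {A,D}; 4:molk {D}; 5:zreikraup {A,D}.
There are 16 candidate sequences in total.
Checking each against the rules leaves 7 sequences.
Count = 7.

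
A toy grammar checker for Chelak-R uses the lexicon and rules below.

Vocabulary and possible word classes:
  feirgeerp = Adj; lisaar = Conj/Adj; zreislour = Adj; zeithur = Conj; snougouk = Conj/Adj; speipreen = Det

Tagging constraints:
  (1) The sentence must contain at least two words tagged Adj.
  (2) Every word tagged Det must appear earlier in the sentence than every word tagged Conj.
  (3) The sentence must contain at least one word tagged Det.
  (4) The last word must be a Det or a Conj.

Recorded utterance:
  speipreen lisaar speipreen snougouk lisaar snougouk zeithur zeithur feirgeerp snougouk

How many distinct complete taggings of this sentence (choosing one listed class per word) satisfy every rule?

8

Candidates per position — 1:speipreen {Det}; 2:lisaar {Conj,Adj}; 3:speipreen {Det}; 4:snougouk {Conj,Adj}; 5:lisaar {Conj,Adj}; 6:snougouk {Conj,Adj}; 7:zeithur {Conj}; 8:zeithur {Conj}; 9:feirgeerp {Adj}; 10:snougouk {Conj,Adj}.
There are 32 candidate sequences in total.
Checking each against the rules leaves 8 sequences.
Count = 8.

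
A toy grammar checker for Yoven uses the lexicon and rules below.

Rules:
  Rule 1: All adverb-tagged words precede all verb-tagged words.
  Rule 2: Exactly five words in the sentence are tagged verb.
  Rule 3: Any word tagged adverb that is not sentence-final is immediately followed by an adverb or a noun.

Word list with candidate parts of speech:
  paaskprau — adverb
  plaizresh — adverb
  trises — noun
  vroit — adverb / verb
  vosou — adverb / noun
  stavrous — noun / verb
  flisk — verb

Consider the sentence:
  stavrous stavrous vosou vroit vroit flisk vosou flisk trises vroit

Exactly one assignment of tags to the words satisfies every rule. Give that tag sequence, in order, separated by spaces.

Candidates per position — 1:stavrous {noun,verb}; 2:stavrous {noun,verb}; 3:vosou {adverb,noun}; 4:vroit {adverb,verb}; 5:vroit {adverb,verb}; 6:flisk {verb}; 7:vosou {adverb,noun}; 8:flisk {verb}; 9:trises {noun}; 10:vroit {adverb,verb}.
Word 3 cannot be adverb — rule 3 would then fail for every completion. It is noun.
Word 4 cannot be adverb — rule 3 would then fail for every completion. It is verb.
Word 5 cannot be adverb — rule 1 would then fail for every completion. It is verb.
Word 7 cannot be adverb — rule 1 would then fail for every completion. It is noun.
Word 10 cannot be adverb — rule 1 would then fail for every completion. It is verb.
Word 1 cannot be verb — rule 2 would then fail for every completion. It is noun.
Word 2 cannot be verb — rule 2 would then fail for every completion. It is noun.
The only consistent sequence is: noun noun noun verb verb verb noun verb noun verb.
Rule-by-rule: rule 1 holds; rule 2 holds; rule 3 holds.

noun noun noun verb verb verb noun verb noun verb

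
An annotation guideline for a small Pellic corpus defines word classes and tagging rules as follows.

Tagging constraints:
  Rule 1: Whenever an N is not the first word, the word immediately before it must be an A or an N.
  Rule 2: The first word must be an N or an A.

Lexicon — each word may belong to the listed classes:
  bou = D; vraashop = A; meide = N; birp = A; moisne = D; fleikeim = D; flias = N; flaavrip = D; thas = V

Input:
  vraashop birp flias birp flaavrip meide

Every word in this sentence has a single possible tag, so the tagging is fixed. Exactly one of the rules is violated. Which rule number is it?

Fixed tagging: A A N A D N.
Applying the rules: R1 violated, R2 holds.
Only rule 1 fails.

1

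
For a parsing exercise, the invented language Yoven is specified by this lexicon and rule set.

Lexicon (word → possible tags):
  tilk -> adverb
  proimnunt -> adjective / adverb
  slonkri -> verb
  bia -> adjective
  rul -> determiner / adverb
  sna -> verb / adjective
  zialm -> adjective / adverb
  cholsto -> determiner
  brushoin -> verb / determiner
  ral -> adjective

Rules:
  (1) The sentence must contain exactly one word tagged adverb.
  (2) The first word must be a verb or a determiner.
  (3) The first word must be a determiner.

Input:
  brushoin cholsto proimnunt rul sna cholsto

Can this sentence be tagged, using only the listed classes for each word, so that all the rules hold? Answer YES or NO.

Candidates per position — 1:brushoin {verb,determiner}; 2:cholsto {determiner}; 3:proimnunt {adjective,adverb}; 4:rul {determiner,adverb}; 5:sna {verb,adjective}; 6:cholsto {determiner}.
One satisfying assignment: determiner determiner adverb determiner adjective determiner.
Checking: rule 1 ✓; rule 2 ✓; rule 3 ✓.

YES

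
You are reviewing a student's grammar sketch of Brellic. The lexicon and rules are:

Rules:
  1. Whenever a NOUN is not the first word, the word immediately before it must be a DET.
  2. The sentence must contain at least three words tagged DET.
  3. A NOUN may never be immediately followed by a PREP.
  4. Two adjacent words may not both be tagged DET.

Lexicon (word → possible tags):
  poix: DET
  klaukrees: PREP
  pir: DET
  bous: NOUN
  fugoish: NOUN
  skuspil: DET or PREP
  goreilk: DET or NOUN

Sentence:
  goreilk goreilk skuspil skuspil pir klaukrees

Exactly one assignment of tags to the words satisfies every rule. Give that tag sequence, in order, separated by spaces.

Candidates per position — 1:goreilk {DET,NOUN}; 2:goreilk {DET,NOUN}; 3:skuspil {DET,PREP}; 4:skuspil {DET,PREP}; 5:pir {DET}; 6:klaukrees {PREP}.
Position 4: tagging it DET would leave rule 4 unsatisfiable, so it must be PREP.
The remaining ambiguous positions (1, 2, 3) are resolved jointly — only one combination satisfies every rule.
So the tagging must be: DET NOUN DET PREP DET PREP.
Checking: rule 1 ✓; rule 2 ✓; rule 3 ✓; rule 4 ✓.

DET NOUN DET PREP DET PREP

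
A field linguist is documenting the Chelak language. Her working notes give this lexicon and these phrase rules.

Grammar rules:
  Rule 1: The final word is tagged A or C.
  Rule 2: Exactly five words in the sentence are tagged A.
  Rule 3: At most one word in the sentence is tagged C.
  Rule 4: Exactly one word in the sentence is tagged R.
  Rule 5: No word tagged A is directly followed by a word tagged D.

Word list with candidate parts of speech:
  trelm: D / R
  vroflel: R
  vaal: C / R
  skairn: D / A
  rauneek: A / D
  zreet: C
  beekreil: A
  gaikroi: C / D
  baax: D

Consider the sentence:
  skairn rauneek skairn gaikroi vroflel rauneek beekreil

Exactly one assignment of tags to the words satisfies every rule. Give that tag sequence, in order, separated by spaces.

Candidates per position — 1:skairn {D,A}; 2:rauneek {A,D}; 3:skairn {D,A}; 4:gaikroi {C,D}; 5:vroflel {R}; 6:rauneek {A,D}; 7:beekreil {A}.
Position 1: tagging it D would leave rule 2 unsatisfiable, so it must be A.
Position 2: tagging it D would leave rule 2 unsatisfiable, so it must be A.
Position 3: tagging it D would leave rule 2 unsatisfiable, so it must be A.
Position 4: tagging it D would leave rule 5 unsatisfiable, so it must be C.
Position 6: tagging it D would leave rule 2 unsatisfiable, so it must be A.
The unique satisfying tagging is: A A A C R A A.
Verifying each rule — rule 1 satisfied; rule 2 satisfied; rule 3 satisfied; rule 4 satisfied; rule 5 satisfied.

A A A C R A A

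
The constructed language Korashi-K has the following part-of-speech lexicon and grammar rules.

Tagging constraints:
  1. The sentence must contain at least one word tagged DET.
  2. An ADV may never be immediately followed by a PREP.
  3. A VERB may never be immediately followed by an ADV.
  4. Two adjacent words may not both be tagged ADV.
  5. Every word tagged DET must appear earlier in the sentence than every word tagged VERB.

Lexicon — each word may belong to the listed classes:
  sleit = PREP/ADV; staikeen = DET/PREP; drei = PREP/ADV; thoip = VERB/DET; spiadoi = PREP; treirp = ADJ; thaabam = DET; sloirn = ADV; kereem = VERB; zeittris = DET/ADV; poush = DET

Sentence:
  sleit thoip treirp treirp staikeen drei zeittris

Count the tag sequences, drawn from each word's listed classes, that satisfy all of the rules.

12

Candidates per position — 1:sleit {PREP,ADV}; 2:thoip {VERB,DET}; 3:treirp {ADJ}; 4:treirp {ADJ}; 5:staikeen {DET,PREP}; 6:drei {PREP,ADV}; 7:zeittris {DET,ADV}.
There are 32 candidate sequences in total.
Checking each against the rules leaves 12 sequences.
Count = 12.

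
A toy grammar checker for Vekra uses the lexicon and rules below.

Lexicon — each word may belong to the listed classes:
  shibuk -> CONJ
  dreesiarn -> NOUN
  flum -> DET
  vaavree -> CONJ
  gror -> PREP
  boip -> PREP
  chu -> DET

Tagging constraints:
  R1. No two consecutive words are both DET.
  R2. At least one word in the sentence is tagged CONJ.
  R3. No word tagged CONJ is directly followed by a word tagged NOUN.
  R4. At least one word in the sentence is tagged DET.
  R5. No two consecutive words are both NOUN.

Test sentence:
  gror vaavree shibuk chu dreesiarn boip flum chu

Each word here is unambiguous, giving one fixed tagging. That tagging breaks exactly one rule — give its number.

1

Fixed tagging: PREP CONJ CONJ DET NOUN PREP DET DET.
Checking each rule: R1 violated, R2 holds, R3 holds, R4 holds, R5 holds.
Only rule 1 fails.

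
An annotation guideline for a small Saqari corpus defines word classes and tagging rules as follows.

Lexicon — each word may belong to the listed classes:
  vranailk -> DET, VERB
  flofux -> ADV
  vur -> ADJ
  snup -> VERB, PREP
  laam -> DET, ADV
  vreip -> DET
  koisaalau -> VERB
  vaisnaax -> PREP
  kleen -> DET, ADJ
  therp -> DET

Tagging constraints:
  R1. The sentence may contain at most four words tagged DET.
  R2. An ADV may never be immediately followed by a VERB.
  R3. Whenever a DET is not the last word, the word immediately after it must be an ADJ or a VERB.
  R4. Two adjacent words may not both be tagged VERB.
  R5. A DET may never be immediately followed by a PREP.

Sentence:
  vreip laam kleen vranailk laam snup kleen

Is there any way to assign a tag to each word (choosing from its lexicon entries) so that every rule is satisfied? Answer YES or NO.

NO

Candidates per position — 1:vreip {DET}; 2:laam {DET,ADV}; 3:kleen {DET,ADJ}; 4:vranailk {DET,VERB}; 5:laam {DET,ADV}; 6:snup {VERB,PREP}; 7:kleen {DET,ADJ}.
Rule 3 cannot be satisfied by any choice of tags from the lexicon.
So there is no consistent tagging.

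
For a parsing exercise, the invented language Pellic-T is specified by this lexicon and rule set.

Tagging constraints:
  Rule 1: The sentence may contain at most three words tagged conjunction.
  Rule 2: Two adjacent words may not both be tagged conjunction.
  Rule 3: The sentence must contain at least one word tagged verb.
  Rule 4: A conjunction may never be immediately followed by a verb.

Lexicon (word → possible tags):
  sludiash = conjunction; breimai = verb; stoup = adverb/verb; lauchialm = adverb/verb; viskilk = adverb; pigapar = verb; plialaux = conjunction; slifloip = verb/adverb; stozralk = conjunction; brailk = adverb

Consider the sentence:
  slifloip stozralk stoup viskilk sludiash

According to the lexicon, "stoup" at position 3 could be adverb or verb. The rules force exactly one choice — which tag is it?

adverb

Candidates per position — 1:slifloip {verb,adverb}; 2:stozralk {conjunction}; 3:stoup {adverb,verb}; 4:viskilk {adverb}; 5:sludiash {conjunction}.
Word 3 cannot be verb — rule 4 would then fail for every completion. It is adverb.
Word 1 cannot be adverb — rule 3 would then fail for every completion. It is verb.
The only consistent sequence is: verb conjunction adverb adverb conjunction.
Verifying each rule — rule 1 holds; rule 2 holds; rule 3 holds; rule 4 holds.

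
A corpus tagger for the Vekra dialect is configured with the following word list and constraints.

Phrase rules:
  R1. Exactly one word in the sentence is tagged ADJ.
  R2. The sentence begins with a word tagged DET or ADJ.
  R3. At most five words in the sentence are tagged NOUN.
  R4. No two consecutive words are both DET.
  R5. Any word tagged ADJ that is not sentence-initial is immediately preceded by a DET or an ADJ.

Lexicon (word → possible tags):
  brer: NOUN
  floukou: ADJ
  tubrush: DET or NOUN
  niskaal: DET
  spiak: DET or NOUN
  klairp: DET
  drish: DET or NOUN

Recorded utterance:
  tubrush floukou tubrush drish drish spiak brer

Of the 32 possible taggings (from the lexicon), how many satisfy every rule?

8

Candidates per position — 1:tubrush {DET,NOUN}; 2:floukou {ADJ}; 3:tubrush {DET,NOUN}; 4:drish {DET,NOUN}; 5:drish {DET,NOUN}; 6:spiak {DET,NOUN}; 7:brer {NOUN}.
There are 32 candidate sequences in total.
Checking each against the rules leaves 8 sequences.
Count = 8.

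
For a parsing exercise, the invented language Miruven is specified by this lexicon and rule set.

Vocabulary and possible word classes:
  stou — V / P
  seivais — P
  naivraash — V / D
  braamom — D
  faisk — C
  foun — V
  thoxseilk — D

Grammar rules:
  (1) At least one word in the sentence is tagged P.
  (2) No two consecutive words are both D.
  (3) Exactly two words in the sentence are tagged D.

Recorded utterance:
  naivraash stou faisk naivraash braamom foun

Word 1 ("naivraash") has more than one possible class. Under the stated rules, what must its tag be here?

Candidates per position — 1:naivraash {V,D}; 2:stou {V,P}; 3:faisk {C}; 4:naivraash {V,D}; 5:braamom {D}; 6:foun {V}.
Position 2: V is ruled out by rule 1; that leaves P.
Position 4: D is ruled out by rule 2; that leaves V.
Position 1: V is ruled out by rule 3; that leaves D.
That leaves exactly one tagging: D P C V D V.
Rule-by-rule: rule 1 satisfied; rule 2 satisfied; rule 3 satisfied.

D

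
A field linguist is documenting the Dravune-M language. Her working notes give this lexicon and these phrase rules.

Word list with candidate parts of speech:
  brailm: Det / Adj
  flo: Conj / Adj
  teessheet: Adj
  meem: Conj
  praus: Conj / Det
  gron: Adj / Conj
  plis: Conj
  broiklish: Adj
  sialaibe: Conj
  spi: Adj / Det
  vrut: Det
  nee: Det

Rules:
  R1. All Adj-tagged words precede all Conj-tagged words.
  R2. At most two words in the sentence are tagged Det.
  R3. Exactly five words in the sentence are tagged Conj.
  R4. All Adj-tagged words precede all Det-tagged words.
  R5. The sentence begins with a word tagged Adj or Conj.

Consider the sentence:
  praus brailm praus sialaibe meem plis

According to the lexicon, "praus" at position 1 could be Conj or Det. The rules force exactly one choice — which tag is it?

Candidates per position — 1:praus {Conj,Det}; 2:brailm {Det,Adj}; 3:praus {Conj,Det}; 4:sialaibe {Conj}; 5:meem {Conj}; 6:plis {Conj}.
Word 1 cannot be Det — rule 3 would then fail for every completion. It is Conj.
Word 2 cannot be Adj — rule 1 would then fail for every completion. It is Det.
Word 3 cannot be Det — rule 3 would then fail for every completion. It is Conj.
The unique satisfying tagging is: Conj Det Conj Conj Conj Conj.
Check: rule 1 ok; rule 2 ok; rule 3 ok; rule 4 ok; rule 5 ok.

Conj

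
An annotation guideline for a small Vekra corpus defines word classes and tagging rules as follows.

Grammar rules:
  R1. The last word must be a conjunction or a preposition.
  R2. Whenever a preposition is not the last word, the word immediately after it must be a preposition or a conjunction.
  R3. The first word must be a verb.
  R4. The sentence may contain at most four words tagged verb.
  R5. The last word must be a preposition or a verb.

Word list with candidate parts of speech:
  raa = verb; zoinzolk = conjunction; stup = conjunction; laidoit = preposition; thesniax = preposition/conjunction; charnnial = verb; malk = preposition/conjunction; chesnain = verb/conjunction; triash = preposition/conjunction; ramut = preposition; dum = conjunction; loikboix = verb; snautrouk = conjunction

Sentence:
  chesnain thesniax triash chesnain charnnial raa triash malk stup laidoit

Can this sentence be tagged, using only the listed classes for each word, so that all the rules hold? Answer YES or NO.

YES

Candidates per position — 1:chesnain {verb,conjunction}; 2:thesniax {preposition,conjunction}; 3:triash {preposition,conjunction}; 4:chesnain {verb,conjunction}; 5:charnnial {verb}; 6:raa {verb}; 7:triash {preposition,conjunction}; 8:malk {preposition,conjunction}; 9:stup {conjunction}; 10:laidoit {preposition}.
One satisfying assignment: verb conjunction conjunction verb verb verb conjunction preposition conjunction preposition.
Checking: rule 1 holds; rule 2 holds; rule 3 holds; rule 4 holds; rule 5 holds.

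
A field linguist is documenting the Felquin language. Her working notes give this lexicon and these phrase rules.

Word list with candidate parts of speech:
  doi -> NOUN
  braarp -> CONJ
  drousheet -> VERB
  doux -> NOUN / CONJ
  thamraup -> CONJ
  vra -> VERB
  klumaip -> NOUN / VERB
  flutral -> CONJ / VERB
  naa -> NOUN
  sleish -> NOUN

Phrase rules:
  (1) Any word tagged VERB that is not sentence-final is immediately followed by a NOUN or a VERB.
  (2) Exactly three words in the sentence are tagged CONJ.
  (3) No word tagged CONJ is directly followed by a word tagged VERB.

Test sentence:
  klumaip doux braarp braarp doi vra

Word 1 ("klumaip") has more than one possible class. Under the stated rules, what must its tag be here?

Candidates per position — 1:klumaip {NOUN,VERB}; 2:doux {NOUN,CONJ}; 3:braarp {CONJ}; 4:braarp {CONJ}; 5:doi {NOUN}; 6:vra {VERB}.
Position 2: tagging it NOUN would leave rule 2 unsatisfiable, so it must be CONJ.
Position 1: tagging it VERB would leave rule 1 unsatisfiable, so it must be NOUN.
That leaves exactly one tagging: NOUN CONJ CONJ CONJ NOUN VERB.
Checking: rule 1 ok; rule 2 ok; rule 3 ok.

NOUN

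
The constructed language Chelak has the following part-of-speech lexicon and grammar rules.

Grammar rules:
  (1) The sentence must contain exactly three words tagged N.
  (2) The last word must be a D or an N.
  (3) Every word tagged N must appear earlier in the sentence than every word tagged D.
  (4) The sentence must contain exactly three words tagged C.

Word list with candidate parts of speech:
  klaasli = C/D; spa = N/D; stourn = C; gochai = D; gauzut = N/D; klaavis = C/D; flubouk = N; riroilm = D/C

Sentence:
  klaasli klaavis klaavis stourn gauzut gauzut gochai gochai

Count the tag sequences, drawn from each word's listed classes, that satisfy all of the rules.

Candidates per position — 1:klaasli {C,D}; 2:klaavis {C,D}; 3:klaavis {C,D}; 4:stourn {C}; 5:gauzut {N,D}; 6:gauzut {N,D}; 7:gochai {D}; 8:gochai {D}.
There are 32 candidate sequences in total.
Rule 1 cannot be satisfied by any choice of tags from the lexicon.
So there is no consistent tagging.
Count = 0.

0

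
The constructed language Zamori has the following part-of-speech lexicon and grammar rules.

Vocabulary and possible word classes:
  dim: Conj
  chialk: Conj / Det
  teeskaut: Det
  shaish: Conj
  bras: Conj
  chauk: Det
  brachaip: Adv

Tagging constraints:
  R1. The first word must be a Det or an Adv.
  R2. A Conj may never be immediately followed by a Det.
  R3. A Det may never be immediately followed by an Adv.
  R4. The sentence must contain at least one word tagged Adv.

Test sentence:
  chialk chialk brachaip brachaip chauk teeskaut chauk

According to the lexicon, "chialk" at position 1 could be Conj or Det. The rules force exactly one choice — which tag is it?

Candidates per position — 1:chialk {Conj,Det}; 2:chialk {Conj,Det}; 3:brachaip {Adv}; 4:brachaip {Adv}; 5:chauk {Det}; 6:teeskaut {Det}; 7:chauk {Det}.
At position 1, choosing Conj makes rule 1 impossible to satisfy; hence Det.
At position 2, choosing Det makes rule 3 impossible to satisfy; hence Conj.
The only consistent sequence is: Det Conj Adv Adv Det Det Det.
Checking: rule 1 holds; rule 2 holds; rule 3 holds; rule 4 holds.

Det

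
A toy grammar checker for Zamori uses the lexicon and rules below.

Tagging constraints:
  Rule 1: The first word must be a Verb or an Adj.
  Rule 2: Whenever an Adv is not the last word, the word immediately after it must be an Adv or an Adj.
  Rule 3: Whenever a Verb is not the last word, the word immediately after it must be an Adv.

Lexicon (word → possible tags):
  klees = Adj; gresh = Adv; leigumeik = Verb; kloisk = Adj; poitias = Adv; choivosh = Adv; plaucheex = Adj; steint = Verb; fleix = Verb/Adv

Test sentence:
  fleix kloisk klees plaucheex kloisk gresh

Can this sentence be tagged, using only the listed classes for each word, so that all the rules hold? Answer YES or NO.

Candidates per position — 1:fleix {Verb,Adv}; 2:kloisk {Adj}; 3:klees {Adj}; 4:plaucheex {Adj}; 5:kloisk {Adj}; 6:gresh {Adv}.
Every candidate sequence violates at least one rule; no consistent tagging exists.

NO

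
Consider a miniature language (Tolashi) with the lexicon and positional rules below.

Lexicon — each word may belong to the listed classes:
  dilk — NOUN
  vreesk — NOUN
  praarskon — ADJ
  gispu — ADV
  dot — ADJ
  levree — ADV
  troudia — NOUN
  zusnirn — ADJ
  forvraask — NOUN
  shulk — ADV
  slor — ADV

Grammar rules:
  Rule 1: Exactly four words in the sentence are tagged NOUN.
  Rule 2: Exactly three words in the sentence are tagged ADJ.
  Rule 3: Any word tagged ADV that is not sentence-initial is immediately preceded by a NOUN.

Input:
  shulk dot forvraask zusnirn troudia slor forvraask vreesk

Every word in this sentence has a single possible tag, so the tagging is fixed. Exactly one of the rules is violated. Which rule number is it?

2

Fixed tagging: ADV ADJ NOUN ADJ NOUN ADV NOUN NOUN.
Rule check: R1 holds, R2 violated, R3 holds.
Only rule 2 fails.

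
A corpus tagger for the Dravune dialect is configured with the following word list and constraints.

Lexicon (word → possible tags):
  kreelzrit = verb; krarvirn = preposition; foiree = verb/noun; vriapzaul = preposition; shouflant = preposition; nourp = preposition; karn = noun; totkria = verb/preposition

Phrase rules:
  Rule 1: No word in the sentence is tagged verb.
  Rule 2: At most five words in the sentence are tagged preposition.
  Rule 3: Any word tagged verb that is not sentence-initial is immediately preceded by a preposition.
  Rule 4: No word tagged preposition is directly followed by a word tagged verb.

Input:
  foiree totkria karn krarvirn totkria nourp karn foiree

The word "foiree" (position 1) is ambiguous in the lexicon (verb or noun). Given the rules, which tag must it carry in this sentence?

Candidates per position — 1:foiree {verb,noun}; 2:totkria {verb,preposition}; 3:karn {noun}; 4:krarvirn {preposition}; 5:totkria {verb,preposition}; 6:nourp {preposition}; 7:karn {noun}; 8:foiree {verb,noun}.
At position 1, choosing verb makes rule 1 impossible to satisfy; hence noun.
At position 2, choosing verb makes rule 1 impossible to satisfy; hence preposition.
At position 5, choosing verb makes rule 1 impossible to satisfy; hence preposition.
At position 8, choosing verb makes rule 1 impossible to satisfy; hence noun.
That leaves exactly one tagging: noun preposition noun preposition preposition preposition noun noun.
Rule-by-rule: rule 1 holds; rule 2 holds; rule 3 holds; rule 4 holds.

noun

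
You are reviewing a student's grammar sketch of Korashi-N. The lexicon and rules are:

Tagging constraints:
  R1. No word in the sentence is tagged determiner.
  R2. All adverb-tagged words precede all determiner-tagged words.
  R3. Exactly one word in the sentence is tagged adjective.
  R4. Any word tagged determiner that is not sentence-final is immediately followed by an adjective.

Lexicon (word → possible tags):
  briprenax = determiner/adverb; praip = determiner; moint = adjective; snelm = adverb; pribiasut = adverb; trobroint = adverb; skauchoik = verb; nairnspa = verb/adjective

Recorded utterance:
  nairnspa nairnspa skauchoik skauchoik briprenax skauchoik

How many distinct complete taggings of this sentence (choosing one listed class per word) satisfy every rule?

Candidates per position — 1:nairnspa {verb,adjective}; 2:nairnspa {verb,adjective}; 3:skauchoik {verb}; 4:skauchoik {verb}; 5:briprenax {determiner,adverb}; 6:skauchoik {verb}.
There are 8 candidate sequences in total.
The sequences that satisfy every rule: verb adjective verb verb adverb verb; adjective verb verb verb adverb verb.
Count = 2.

2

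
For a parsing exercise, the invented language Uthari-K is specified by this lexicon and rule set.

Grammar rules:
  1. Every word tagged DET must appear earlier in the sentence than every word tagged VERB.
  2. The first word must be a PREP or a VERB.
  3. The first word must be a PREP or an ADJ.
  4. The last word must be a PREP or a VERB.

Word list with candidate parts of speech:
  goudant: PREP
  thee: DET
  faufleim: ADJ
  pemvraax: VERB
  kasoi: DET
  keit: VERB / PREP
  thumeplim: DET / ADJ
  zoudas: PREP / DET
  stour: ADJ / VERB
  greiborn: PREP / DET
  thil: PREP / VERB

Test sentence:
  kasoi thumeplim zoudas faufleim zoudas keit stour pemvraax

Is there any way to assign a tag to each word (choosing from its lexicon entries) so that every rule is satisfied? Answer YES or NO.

NO

Candidates per position — 1:kasoi {DET}; 2:thumeplim {DET,ADJ}; 3:zoudas {PREP,DET}; 4:faufleim {ADJ}; 5:zoudas {PREP,DET}; 6:keit {VERB,PREP}; 7:stour {ADJ,VERB}; 8:pemvraax {VERB}.
Rule 2 cannot be satisfied by any choice of tags from the lexicon.
So there is no consistent tagging.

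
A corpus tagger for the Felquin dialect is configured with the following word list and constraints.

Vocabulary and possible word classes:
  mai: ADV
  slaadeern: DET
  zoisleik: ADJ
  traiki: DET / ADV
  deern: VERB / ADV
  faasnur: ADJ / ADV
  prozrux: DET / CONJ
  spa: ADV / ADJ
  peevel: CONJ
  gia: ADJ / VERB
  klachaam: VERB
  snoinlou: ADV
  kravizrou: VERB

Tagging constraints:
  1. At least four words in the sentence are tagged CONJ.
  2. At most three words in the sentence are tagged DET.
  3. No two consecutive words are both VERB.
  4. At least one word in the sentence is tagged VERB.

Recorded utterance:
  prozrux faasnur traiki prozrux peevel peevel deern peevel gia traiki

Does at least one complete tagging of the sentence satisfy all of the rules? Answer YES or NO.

YES

Candidates per position — 1:prozrux {DET,CONJ}; 2:faasnur {ADJ,ADV}; 3:traiki {DET,ADV}; 4:prozrux {DET,CONJ}; 5:peevel {CONJ}; 6:peevel {CONJ}; 7:deern {VERB,ADV}; 8:peevel {CONJ}; 9:gia {ADJ,VERB}; 10:traiki {DET,ADV}.
One satisfying assignment: DET ADJ DET CONJ CONJ CONJ VERB CONJ ADJ ADV.
Checking: rule 1 satisfied; rule 2 satisfied; rule 3 satisfied; rule 4 satisfied.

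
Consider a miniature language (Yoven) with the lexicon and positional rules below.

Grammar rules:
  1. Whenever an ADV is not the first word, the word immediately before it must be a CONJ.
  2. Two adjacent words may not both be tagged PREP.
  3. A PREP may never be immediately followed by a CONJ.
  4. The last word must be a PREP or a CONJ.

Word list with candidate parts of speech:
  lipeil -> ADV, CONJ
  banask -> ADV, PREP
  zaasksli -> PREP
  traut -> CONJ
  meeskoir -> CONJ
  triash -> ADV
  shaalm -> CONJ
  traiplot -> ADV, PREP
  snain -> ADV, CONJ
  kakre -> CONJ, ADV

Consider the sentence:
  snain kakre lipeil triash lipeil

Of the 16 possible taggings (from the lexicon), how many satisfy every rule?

Candidates per position — 1:snain {ADV,CONJ}; 2:kakre {CONJ,ADV}; 3:lipeil {ADV,CONJ}; 4:triash {ADV}; 5:lipeil {ADV,CONJ}.
There are 16 candidate sequences in total.
The sequences that satisfy every rule: ADV CONJ CONJ ADV CONJ; CONJ CONJ CONJ ADV CONJ; CONJ ADV CONJ ADV CONJ.
Count = 3.

3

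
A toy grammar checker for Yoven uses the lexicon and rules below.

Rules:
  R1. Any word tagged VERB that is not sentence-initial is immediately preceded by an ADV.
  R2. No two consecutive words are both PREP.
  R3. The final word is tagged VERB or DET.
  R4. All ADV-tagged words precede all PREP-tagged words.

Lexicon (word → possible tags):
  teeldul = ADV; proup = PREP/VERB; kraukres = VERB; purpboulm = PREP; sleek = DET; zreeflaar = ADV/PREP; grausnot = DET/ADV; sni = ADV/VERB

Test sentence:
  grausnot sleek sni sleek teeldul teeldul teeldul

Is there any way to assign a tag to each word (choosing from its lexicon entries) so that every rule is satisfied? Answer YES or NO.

NO

Candidates per position — 1:grausnot {DET,ADV}; 2:sleek {DET}; 3:sni {ADV,VERB}; 4:sleek {DET}; 5:teeldul {ADV}; 6:teeldul {ADV}; 7:teeldul {ADV}.
Rule 3 cannot be satisfied by any choice of tags from the lexicon.
So there is no consistent tagging.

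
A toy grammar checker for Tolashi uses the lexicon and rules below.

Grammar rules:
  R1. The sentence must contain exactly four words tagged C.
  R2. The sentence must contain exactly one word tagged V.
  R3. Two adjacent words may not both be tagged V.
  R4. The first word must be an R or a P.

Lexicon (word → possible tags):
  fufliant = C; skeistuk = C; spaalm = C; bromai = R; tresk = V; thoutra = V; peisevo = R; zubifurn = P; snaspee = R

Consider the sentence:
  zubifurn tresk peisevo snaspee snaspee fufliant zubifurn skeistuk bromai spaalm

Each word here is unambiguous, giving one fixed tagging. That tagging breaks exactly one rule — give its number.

1

Fixed tagging: P V R R R C P C R C.
Applying the rules: R1 fail, R2 pass, R3 pass, R4 pass.
Only rule 1 fails.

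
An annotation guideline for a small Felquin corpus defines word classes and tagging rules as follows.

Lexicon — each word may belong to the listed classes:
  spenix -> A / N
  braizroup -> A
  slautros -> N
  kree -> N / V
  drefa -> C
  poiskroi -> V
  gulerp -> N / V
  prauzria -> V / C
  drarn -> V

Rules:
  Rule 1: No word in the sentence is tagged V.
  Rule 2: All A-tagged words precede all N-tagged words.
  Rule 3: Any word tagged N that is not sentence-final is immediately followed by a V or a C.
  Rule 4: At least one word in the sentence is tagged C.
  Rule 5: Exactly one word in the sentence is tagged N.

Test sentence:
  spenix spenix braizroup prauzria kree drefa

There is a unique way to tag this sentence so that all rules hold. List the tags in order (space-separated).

Candidates per position — 1:spenix {A,N}; 2:spenix {A,N}; 3:braizroup {A}; 4:prauzria {V,C}; 5:kree {N,V}; 6:drefa {C}.
If word 1 were N, no tagging could satisfy rule 2; so word 1 is A.
If word 2 were N, no tagging could satisfy rule 2; so word 2 is A.
If word 4 were V, no tagging could satisfy rule 1; so word 4 is C.
If word 5 were V, no tagging could satisfy rule 1; so word 5 is N.
The only consistent sequence is: A A A C N C.
Verifying each rule — rule 1 holds; rule 2 holds; rule 3 holds; rule 4 holds; rule 5 holds.

A A A C N C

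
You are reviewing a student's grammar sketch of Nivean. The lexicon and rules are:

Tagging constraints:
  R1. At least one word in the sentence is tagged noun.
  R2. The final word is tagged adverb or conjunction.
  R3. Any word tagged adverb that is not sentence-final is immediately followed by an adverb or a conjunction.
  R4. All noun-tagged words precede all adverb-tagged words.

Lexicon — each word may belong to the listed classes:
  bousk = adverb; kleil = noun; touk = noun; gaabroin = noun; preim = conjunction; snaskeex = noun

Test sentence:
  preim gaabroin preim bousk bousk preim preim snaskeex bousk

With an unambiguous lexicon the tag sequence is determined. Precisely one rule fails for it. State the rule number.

4

Fixed tagging: conjunction noun conjunction adverb adverb conjunction conjunction noun adverb.
Rule check: R1 holds, R2 holds, R3 holds, R4 violated.
Only rule 4 fails.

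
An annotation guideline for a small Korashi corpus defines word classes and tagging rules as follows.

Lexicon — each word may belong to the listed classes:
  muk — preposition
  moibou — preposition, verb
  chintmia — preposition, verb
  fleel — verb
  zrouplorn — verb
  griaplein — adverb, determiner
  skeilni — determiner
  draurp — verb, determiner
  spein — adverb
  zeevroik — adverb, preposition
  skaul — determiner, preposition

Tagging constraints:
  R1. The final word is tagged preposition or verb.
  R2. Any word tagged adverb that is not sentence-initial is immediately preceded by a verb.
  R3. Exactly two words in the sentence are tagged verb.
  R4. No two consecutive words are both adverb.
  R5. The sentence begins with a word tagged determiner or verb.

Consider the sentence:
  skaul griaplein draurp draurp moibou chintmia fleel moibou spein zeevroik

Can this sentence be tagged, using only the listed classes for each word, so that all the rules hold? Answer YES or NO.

YES

Candidates per position — 1:skaul {determiner,preposition}; 2:griaplein {adverb,determiner}; 3:draurp {verb,determiner}; 4:draurp {verb,determiner}; 5:moibou {preposition,verb}; 6:chintmia {preposition,verb}; 7:fleel {verb}; 8:moibou {preposition,verb}; 9:spein {adverb}; 10:zeevroik {adverb,preposition}.
One satisfying assignment: determiner determiner determiner determiner preposition preposition verb verb adverb preposition.
Rule-by-rule: rule 1 holds; rule 2 holds; rule 3 holds; rule 4 holds; rule 5 holds.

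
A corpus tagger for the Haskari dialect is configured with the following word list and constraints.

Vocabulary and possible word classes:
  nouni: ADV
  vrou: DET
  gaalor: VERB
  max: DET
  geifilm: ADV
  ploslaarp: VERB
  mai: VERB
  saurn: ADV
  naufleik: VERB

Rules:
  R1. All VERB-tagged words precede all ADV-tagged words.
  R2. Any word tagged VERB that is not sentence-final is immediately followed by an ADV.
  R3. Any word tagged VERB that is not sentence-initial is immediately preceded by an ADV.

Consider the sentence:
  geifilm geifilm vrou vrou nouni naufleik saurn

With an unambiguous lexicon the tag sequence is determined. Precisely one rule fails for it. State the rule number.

1

Fixed tagging: ADV ADV DET DET ADV VERB ADV.
Checking each rule: R1 violated, R2 holds, R3 holds.
Only rule 1 fails.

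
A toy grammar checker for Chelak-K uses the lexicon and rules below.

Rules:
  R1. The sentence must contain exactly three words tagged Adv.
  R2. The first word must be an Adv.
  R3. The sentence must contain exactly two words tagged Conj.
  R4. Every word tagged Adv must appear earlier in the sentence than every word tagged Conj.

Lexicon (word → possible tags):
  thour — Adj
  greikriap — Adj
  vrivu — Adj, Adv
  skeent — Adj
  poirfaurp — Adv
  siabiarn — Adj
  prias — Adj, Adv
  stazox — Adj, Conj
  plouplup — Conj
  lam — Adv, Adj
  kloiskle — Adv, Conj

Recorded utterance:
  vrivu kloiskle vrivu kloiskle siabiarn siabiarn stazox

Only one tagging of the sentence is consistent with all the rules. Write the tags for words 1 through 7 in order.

Adv Adv Adv Conj Adj Adj Conj

Candidates per position — 1:vrivu {Adj,Adv}; 2:kloiskle {Adv,Conj}; 3:vrivu {Adj,Adv}; 4:kloiskle {Adv,Conj}; 5:siabiarn {Adj}; 6:siabiarn {Adj}; 7:stazox {Adj,Conj}.
At position 1, choosing Adj makes rule 2 impossible to satisfy; hence Adv.
The remaining ambiguous positions (2, 3, 4, 7) are resolved jointly — only one combination satisfies every rule.
So the tagging must be: Adv Adv Adv Conj Adj Adj Conj.
Check: rule 1 ok; rule 2 ok; rule 3 ok; rule 4 ok.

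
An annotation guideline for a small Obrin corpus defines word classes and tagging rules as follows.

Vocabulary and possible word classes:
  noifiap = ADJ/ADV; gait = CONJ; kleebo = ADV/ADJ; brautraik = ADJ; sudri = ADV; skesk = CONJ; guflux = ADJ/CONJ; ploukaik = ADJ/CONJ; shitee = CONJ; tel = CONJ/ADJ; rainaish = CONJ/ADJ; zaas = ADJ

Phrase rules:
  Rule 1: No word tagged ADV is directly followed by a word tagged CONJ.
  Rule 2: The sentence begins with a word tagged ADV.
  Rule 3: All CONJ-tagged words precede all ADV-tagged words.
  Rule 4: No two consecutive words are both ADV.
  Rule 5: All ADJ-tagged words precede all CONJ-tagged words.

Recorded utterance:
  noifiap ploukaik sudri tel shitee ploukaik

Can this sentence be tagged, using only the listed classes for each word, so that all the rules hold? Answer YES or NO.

Candidates per position — 1:noifiap {ADJ,ADV}; 2:ploukaik {ADJ,CONJ}; 3:sudri {ADV}; 4:tel {CONJ,ADJ}; 5:shitee {CONJ}; 6:ploukaik {ADJ,CONJ}.
Rule 3 cannot be satisfied by any choice of tags from the lexicon.
So there is no consistent tagging.

NO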